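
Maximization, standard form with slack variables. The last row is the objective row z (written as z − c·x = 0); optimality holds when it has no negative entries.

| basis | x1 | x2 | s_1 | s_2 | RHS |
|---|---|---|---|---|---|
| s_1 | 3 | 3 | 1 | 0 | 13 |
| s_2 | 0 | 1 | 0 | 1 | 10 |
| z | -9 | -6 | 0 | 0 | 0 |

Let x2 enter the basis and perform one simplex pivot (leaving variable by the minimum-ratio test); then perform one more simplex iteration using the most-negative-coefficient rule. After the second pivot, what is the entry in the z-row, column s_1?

Ratio test on column x2 — row 1: 13/3 = 13/3; row 2: 10/1 = 10. Minimum is 13/3 at row 1 (s_1 leaves); pivot element 3.
Divide row 1 by 3; eliminate column x2 from the other rows.
Second iteration: most negative z-row entry is -3 in column x1, so x1 enters.
Ratio test on column x1 — row 1: (13/3)/1 = 13/3; row 2: entry -1 ≤ 0. Minimum is 13/3 at row 1 (x2 leaves); pivot element 1.
Divide row 1 by 1; eliminate column x1 from the other rows.
After both pivots, the entry at the z-row, column s_1 is 3.

3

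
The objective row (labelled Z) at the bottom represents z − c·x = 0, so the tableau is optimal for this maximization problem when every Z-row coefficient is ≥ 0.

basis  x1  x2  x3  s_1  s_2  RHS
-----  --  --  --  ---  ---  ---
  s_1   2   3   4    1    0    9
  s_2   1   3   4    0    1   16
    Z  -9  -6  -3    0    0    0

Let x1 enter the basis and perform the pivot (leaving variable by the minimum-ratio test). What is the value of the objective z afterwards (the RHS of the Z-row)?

81/2

Ratio test on column x1 — row 1: 9/2 = 9/2; row 2: 16/1 = 16. Minimum is 9/2 at row 1 (s_1 leaves); pivot element 2.
Pivot on row 1; the Z-row RHS becomes 0 − (-9)·(9/2) = 81/2.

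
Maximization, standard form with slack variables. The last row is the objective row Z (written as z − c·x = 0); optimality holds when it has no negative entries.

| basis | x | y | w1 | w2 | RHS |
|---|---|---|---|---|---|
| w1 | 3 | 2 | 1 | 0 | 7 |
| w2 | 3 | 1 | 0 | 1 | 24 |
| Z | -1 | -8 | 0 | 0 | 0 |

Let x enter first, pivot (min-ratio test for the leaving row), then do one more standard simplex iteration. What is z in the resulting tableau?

Ratio test on column x — row 1: 7/3 = 7/3; row 2: 24/3 = 8. Minimum is 7/3 at row 1 (w1 leaves); pivot element 3.
Pivot on row 1; the Z-row RHS becomes 0 − (-1)·(7/3) = 7/3.
Next entering variable (most negative Z-row entry -22/3): y.
Ratio test on column y — row 1: (7/3)/(2/3) = 7/2; row 2: entry -1 ≤ 0. Minimum is 7/2 at row 1 (x leaves); pivot element 2/3.
After the second pivot the Z-row RHS is 7/3 − (-22/3)·(7/2) = 28.

28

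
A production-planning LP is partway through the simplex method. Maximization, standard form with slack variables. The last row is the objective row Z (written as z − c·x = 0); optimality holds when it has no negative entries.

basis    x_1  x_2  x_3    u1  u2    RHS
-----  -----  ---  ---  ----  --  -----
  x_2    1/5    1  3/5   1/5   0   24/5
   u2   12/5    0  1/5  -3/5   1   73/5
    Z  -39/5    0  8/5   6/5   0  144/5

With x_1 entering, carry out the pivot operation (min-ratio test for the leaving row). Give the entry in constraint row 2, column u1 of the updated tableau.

-1/4

Ratio test on column x_1 — row 1: (24/5)/(1/5) = 24; row 2: (73/5)/(12/5) = 73/12. Minimum is 73/12 at row 2 (u2 leaves); pivot element 12/5.
Divide row 2 by 12/5; eliminate column x_1 from the other rows.
In the new row 2, the u1 entry is the old entry divided by the pivot: (-3/5)/(12/5) = -1/4.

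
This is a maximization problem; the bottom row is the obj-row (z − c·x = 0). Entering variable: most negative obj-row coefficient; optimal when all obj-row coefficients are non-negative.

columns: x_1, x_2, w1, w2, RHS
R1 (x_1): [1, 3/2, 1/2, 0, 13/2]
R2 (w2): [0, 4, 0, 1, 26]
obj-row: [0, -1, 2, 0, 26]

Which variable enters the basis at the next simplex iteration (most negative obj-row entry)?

Negative obj-row entries: x_2: -1.
The most negative is -1 in column x_2, so x_2 enters.

x_2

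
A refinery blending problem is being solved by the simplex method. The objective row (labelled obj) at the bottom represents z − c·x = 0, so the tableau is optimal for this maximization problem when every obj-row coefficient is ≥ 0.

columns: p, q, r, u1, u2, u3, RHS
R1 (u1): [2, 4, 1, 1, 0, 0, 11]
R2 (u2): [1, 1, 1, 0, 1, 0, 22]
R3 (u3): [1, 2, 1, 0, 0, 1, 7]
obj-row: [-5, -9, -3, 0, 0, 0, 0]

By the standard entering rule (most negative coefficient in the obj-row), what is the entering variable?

q

Negative obj-row entries: p: -5, q: -9, r: -3.
The most negative is -9 in column q, so q enters.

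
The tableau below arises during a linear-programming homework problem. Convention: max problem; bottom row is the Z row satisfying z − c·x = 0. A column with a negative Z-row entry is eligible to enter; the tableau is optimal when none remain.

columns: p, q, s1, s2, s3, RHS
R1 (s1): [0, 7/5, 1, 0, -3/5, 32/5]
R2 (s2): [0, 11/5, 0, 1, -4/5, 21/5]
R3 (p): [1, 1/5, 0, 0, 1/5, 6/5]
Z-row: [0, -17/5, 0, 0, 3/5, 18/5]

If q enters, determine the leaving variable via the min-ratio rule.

Column q entries and ratios — s1: (32/5)/(7/5) = 32/7; s2: (21/5)/(11/5) = 21/11; p: (6/5)/(1/5) = 6.
Smallest ratio is 21/11 in the row of s2, so s2 leaves.

s2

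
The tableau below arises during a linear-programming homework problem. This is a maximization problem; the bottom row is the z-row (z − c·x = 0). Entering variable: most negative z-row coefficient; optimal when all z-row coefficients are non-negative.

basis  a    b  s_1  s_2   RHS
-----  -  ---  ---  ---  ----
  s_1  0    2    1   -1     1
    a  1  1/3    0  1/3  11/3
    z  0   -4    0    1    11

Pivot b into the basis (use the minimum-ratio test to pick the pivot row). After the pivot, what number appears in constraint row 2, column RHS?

Ratio test on column b — row 1: 1/2 = 1/2; row 2: (11/3)/(1/3) = 11. Minimum is 1/2 at row 1 (s_1 leaves); pivot element 2.
Divide row 1 by 2; eliminate column b from the other rows.
Row 2 update in column RHS: 11/3 − (1/3)·(1/2) = 7/2.

7/2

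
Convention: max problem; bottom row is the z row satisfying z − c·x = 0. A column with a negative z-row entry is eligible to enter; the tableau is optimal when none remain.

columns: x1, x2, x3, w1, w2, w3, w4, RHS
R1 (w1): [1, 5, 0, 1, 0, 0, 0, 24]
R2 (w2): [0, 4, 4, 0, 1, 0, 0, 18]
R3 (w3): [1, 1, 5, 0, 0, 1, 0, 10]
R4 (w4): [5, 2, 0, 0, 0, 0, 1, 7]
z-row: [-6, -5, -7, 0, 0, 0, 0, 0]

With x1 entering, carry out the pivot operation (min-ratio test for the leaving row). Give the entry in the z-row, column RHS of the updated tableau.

42/5

Ratio test on column x1 — row 1: 24/1 = 24; row 2: entry 0 ≤ 0; row 3: 10/1 = 10; row 4: 7/5 = 7/5. Minimum is 7/5 at row 4 (w4 leaves); pivot element 5.
Divide row 4 by 5; eliminate column x1 from the other rows.
z-row update in column RHS: 0 − (-6)·(7/5) = 42/5.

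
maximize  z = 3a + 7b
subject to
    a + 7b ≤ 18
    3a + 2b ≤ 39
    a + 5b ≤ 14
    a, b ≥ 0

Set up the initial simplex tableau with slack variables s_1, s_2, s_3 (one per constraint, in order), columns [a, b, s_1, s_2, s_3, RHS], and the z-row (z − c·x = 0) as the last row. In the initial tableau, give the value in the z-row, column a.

The z-row carries the negated objective coefficients: the a entry is -3.

-3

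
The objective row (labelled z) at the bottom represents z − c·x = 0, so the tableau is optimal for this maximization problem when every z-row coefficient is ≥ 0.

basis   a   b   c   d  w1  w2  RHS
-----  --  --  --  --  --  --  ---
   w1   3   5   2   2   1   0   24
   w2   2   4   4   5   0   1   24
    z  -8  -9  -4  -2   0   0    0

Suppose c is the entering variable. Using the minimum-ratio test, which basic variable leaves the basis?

w2

Column c entries and ratios — w1: 24/2 = 12; w2: 24/4 = 6.
Smallest ratio is 6 in the row of w2, so w2 leaves.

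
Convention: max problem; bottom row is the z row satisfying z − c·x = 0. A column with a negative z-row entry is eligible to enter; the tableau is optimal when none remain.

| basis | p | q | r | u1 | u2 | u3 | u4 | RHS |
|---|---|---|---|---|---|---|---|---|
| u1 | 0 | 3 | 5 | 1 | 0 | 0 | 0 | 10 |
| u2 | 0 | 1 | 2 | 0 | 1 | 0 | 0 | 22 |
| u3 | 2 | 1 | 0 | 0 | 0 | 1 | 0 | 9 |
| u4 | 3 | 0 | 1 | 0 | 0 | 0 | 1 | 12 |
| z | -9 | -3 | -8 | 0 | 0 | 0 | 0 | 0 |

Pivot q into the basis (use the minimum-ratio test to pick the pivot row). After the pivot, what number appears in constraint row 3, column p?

Ratio test on column q — row 1: 10/3 = 10/3; row 2: 22/1 = 22; row 3: 9/1 = 9; row 4: entry 0 ≤ 0. Minimum is 10/3 at row 1 (u1 leaves); pivot element 3.
Divide row 1 by 3; eliminate column q from the other rows.
Row 3 update in column p: 2 − 1·0 = 2.

2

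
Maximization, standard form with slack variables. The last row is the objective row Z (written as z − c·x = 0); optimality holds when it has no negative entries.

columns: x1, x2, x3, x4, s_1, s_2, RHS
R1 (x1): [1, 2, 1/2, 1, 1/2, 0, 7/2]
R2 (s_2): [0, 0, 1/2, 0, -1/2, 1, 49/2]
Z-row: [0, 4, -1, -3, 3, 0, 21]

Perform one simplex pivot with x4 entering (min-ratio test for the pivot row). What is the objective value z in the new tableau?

63/2

Ratio test on column x4 — row 1: (7/2)/1 = 7/2; row 2: entry 0 ≤ 0. Minimum is 7/2 at row 1 (x1 leaves); pivot element 1.
Pivot on row 1; the Z-row RHS becomes 21 − (-3)·(7/2) = 63/2.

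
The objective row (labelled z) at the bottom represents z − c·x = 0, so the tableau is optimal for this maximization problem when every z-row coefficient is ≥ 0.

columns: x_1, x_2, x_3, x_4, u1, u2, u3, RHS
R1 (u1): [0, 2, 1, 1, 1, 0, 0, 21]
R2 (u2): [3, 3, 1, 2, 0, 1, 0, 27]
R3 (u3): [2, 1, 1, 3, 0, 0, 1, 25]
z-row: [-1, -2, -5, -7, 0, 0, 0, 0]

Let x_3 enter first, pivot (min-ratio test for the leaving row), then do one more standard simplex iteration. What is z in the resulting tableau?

109

Ratio test on column x_3 — row 1: 21/1 = 21; row 2: 27/1 = 27; row 3: 25/1 = 25. Minimum is 21 at row 1 (u1 leaves); pivot element 1.
Pivot on row 1; the z-row RHS becomes 0 − (-5)·21 = 105.
Next entering variable (most negative z-row entry -2): x_4.
Ratio test on column x_4 — row 1: 21/1 = 21; row 2: 6/1 = 6; row 3: 4/2 = 2. Minimum is 2 at row 3 (u3 leaves); pivot element 2.
After the second pivot the z-row RHS is 105 − (-2)·2 = 109.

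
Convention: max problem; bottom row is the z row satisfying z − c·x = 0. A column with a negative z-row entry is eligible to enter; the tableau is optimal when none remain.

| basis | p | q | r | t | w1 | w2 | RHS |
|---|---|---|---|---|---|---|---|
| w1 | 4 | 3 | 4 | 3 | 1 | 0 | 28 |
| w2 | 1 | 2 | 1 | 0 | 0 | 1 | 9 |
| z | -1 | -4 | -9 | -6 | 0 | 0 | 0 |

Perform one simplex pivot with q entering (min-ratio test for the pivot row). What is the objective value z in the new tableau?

Ratio test on column q — row 1: 28/3 = 28/3; row 2: 9/2 = 9/2. Minimum is 9/2 at row 2 (w2 leaves); pivot element 2.
Pivot on row 2; the z-row RHS becomes 0 − (-4)·(9/2) = 18.

18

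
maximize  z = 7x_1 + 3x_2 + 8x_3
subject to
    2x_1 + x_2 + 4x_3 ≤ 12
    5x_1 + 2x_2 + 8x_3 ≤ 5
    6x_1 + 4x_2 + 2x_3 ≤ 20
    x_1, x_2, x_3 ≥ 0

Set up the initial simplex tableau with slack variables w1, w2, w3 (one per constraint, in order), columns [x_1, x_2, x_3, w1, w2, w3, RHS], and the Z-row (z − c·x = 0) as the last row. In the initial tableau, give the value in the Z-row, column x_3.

-8

The Z-row carries the negated objective coefficients: the x_3 entry is -8.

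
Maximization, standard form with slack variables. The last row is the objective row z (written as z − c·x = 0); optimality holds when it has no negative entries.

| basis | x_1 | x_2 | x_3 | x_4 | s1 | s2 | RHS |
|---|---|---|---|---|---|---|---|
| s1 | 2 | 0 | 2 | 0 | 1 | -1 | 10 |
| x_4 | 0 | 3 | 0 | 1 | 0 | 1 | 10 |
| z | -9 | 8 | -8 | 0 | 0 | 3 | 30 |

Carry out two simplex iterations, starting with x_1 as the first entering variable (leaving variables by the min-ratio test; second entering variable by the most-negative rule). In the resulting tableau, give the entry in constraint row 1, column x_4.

Ratio test on column x_1 — row 1: 10/2 = 5; row 2: entry 0 ≤ 0. Minimum is 5 at row 1 (s1 leaves); pivot element 2.
Divide row 1 by 2; eliminate column x_1 from the other rows.
Second iteration: most negative z-row entry is -3/2 in column s2, so s2 enters.
Ratio test on column s2 — row 1: entry -1/2 ≤ 0; row 2: 10/1 = 10. Minimum is 10 at row 2 (x_4 leaves); pivot element 1.
Divide row 2 by 1; eliminate column s2 from the other rows.
After both pivots, the entry at constraint row 1, column x_4 is 1/2.

1/2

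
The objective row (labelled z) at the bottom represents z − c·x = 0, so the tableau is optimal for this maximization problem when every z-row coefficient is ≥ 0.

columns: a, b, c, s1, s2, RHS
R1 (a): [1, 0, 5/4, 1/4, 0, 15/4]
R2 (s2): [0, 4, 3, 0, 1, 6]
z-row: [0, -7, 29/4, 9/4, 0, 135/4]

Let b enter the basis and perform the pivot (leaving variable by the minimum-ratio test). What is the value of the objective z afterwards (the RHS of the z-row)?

Ratio test on column b — row 1: entry 0 ≤ 0; row 2: 6/4 = 3/2. Minimum is 3/2 at row 2 (s2 leaves); pivot element 4.
Pivot on row 2; the z-row RHS becomes 135/4 − (-7)·(3/2) = 177/4.

177/4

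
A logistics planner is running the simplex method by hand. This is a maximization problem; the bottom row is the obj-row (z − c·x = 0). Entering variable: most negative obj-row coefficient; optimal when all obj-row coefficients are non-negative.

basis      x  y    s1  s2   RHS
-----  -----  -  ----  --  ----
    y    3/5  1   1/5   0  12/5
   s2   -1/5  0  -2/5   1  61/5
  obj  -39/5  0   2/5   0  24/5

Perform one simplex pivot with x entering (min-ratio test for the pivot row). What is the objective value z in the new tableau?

Ratio test on column x — row 1: (12/5)/(3/5) = 4; row 2: entry -1/5 ≤ 0. Minimum is 4 at row 1 (y leaves); pivot element 3/5.
Pivot on row 1; the obj-row RHS becomes 24/5 − (-39/5)·4 = 36.

36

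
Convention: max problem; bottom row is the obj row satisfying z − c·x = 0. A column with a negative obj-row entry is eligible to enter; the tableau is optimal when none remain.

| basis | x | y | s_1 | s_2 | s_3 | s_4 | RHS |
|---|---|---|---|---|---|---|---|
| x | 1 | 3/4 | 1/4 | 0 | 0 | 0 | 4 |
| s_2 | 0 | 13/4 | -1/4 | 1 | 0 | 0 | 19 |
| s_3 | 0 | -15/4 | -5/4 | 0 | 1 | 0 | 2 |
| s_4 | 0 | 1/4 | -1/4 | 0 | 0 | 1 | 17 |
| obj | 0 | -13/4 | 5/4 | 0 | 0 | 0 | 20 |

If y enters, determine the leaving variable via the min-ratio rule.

Column y entries and ratios — x: 4/(3/4) = 16/3; s_2: 19/(13/4) = 76/13; s_3: -15/4 ≤ 0, skip; s_4: 17/(1/4) = 68.
Smallest ratio is 16/3 in the row of x, so x leaves.

x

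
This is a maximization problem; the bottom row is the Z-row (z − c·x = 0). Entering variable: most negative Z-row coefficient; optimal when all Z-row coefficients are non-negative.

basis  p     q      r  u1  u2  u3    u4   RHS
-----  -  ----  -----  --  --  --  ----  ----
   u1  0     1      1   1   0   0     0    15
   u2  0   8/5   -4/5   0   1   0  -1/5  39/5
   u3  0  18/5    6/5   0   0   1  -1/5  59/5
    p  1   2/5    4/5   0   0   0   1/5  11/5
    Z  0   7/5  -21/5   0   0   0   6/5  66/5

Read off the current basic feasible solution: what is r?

r is not in the basis, so in the current basic feasible solution r = 0.

0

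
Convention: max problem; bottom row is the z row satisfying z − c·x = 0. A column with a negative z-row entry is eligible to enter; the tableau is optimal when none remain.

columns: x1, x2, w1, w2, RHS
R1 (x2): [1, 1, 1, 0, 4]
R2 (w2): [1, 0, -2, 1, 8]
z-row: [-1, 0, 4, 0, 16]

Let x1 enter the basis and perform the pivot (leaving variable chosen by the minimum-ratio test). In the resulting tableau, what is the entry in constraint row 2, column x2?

-1

Ratio test on column x1 — row 1: 4/1 = 4; row 2: 8/1 = 8. Minimum is 4 at row 1 (x2 leaves); pivot element 1.
Divide row 1 by 1; eliminate column x1 from the other rows.
Row 2 update in column x2: 0 − 1·1 = -1.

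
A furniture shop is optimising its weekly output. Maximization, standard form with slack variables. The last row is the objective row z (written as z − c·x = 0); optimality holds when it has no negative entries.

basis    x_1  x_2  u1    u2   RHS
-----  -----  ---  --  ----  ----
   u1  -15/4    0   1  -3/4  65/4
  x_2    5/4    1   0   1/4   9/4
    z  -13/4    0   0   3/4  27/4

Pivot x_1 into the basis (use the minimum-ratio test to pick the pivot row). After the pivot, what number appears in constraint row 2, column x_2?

Ratio test on column x_1 — row 1: entry -15/4 ≤ 0; row 2: (9/4)/(5/4) = 9/5. Minimum is 9/5 at row 2 (x_2 leaves); pivot element 5/4.
Divide row 2 by 5/4; eliminate column x_1 from the other rows.
In the new row 2, the x_2 entry is the old entry divided by the pivot: 1/(5/4) = 4/5.

4/5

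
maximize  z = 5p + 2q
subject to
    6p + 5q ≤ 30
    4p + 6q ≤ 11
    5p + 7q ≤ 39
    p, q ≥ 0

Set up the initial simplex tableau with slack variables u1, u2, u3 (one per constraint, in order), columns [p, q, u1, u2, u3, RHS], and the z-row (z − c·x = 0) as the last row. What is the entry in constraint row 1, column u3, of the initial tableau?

Slack u3 belongs to constraint 3; its column is the unit vector e_3, so the entry in row 1 is 0.

0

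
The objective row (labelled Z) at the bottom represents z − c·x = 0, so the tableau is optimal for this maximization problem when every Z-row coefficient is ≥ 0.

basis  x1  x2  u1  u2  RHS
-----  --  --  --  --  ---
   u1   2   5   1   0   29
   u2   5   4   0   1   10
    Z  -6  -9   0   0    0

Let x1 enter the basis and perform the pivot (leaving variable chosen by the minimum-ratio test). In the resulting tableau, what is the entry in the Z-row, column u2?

Ratio test on column x1 — row 1: 29/2 = 29/2; row 2: 10/5 = 2. Minimum is 2 at row 2 (u2 leaves); pivot element 5.
Divide row 2 by 5; eliminate column x1 from the other rows.
Z-row update in column u2: 0 − (-6)·(1/5) = 6/5.

6/5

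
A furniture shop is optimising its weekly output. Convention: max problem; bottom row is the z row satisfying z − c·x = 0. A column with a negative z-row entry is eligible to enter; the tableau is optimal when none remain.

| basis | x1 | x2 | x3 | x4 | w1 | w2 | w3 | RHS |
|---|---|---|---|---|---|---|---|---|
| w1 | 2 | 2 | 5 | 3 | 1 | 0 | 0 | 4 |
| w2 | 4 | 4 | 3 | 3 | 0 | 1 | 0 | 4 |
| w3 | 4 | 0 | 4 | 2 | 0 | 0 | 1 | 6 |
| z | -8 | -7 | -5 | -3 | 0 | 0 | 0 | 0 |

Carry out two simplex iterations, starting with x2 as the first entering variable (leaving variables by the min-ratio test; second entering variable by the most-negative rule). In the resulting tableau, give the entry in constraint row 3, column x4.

Ratio test on column x2 — row 1: 4/2 = 2; row 2: 4/4 = 1; row 3: entry 0 ≤ 0. Minimum is 1 at row 2 (w2 leaves); pivot element 4.
Divide row 2 by 4; eliminate column x2 from the other rows.
Second iteration: most negative z-row entry is -1 in column x1, so x1 enters.
Ratio test on column x1 — row 1: entry 0 ≤ 0; row 2: 1/1 = 1; row 3: 6/4 = 3/2. Minimum is 1 at row 2 (x2 leaves); pivot element 1.
Divide row 2 by 1; eliminate column x1 from the other rows.
After both pivots, the entry at constraint row 3, column x4 is -1.

-1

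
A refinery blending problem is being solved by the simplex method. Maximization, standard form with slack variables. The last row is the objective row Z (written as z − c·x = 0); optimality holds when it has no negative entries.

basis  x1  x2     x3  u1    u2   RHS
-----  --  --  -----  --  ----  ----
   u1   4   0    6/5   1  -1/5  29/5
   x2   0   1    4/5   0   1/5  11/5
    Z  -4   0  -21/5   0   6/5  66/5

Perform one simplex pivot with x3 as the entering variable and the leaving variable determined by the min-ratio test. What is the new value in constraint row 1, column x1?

Ratio test on column x3 — row 1: (29/5)/(6/5) = 29/6; row 2: (11/5)/(4/5) = 11/4. Minimum is 11/4 at row 2 (x2 leaves); pivot element 4/5.
Divide row 2 by 4/5; eliminate column x3 from the other rows.
Row 1 update in column x1: 4 − (6/5)·0 = 4.

4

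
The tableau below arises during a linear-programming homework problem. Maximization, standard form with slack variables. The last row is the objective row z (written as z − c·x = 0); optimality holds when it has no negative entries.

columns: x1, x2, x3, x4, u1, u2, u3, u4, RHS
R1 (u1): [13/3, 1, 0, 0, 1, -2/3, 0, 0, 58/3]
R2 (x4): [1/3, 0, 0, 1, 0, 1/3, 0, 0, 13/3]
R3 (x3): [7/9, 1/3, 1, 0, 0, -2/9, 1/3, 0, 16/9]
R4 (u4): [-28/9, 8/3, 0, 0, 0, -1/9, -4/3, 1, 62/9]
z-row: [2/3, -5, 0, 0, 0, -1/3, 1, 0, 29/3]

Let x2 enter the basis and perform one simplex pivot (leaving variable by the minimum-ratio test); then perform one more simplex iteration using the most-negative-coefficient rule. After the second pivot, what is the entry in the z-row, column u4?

37/28

Ratio test on column x2 — row 1: (58/3)/1 = 58/3; row 2: entry 0 ≤ 0; row 3: (16/9)/(1/3) = 16/3; row 4: (62/9)/(8/3) = 31/12. Minimum is 31/12 at row 4 (u4 leaves); pivot element 8/3.
Divide row 4 by 8/3; eliminate column x2 from the other rows.
Second iteration: most negative z-row entry is -31/6 in column x1, so x1 enters.
Ratio test on column x1 — row 1: (67/4)/(11/2) = 67/22; row 2: (13/3)/(1/3) = 13; row 3: (11/12)/(7/6) = 11/14; row 4: entry -7/6 ≤ 0. Minimum is 11/14 at row 3 (x3 leaves); pivot element 7/6.
Divide row 3 by 7/6; eliminate column x1 from the other rows.
After both pivots, the entry at the z-row, column u4 is 37/28.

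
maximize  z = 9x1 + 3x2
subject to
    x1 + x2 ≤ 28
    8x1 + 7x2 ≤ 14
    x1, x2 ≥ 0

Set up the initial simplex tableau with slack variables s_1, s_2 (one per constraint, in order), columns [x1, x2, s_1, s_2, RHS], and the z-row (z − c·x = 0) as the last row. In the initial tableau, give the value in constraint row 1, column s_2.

0

Slack s_2 belongs to constraint 2; its column is the unit vector e_2, so the entry in row 1 is 0.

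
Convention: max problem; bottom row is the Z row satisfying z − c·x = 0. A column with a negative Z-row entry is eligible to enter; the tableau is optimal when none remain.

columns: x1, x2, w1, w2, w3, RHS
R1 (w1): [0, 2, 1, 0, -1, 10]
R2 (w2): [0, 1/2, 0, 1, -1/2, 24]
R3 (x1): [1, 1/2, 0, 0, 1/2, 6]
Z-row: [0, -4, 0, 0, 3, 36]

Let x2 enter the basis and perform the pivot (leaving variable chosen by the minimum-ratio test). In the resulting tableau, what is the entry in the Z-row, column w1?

2

Ratio test on column x2 — row 1: 10/2 = 5; row 2: 24/(1/2) = 48; row 3: 6/(1/2) = 12. Minimum is 5 at row 1 (w1 leaves); pivot element 2.
Divide row 1 by 2; eliminate column x2 from the other rows.
Z-row update in column w1: 0 − (-4)·(1/2) = 2.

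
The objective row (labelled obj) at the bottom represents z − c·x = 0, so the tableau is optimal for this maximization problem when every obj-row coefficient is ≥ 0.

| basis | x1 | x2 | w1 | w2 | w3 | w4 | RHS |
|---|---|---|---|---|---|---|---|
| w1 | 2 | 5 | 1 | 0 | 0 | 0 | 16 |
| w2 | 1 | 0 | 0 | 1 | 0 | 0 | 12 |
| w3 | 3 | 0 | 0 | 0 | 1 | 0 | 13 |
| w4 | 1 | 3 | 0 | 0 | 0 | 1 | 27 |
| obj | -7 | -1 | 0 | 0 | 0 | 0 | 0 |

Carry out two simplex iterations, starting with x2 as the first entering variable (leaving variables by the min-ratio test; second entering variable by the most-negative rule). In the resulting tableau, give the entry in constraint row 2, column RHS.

Ratio test on column x2 — row 1: 16/5 = 16/5; row 2: entry 0 ≤ 0; row 3: entry 0 ≤ 0; row 4: 27/3 = 9. Minimum is 16/5 at row 1 (w1 leaves); pivot element 5.
Divide row 1 by 5; eliminate column x2 from the other rows.
Second iteration: most negative obj-row entry is -33/5 in column x1, so x1 enters.
Ratio test on column x1 — row 1: (16/5)/(2/5) = 8; row 2: 12/1 = 12; row 3: 13/3 = 13/3; row 4: entry -1/5 ≤ 0. Minimum is 13/3 at row 3 (w3 leaves); pivot element 3.
Divide row 3 by 3; eliminate column x1 from the other rows.
After both pivots, the entry at constraint row 2, column RHS is 23/3.

23/3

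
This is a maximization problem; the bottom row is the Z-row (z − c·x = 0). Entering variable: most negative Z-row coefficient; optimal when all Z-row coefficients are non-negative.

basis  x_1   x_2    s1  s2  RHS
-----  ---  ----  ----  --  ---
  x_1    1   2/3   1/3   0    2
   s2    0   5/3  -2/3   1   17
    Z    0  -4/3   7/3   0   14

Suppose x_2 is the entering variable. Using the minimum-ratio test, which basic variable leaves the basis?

x_1

Column x_2 entries and ratios — x_1: 2/(2/3) = 3; s2: 17/(5/3) = 51/5.
Smallest ratio is 3 in the row of x_1, so x_1 leaves.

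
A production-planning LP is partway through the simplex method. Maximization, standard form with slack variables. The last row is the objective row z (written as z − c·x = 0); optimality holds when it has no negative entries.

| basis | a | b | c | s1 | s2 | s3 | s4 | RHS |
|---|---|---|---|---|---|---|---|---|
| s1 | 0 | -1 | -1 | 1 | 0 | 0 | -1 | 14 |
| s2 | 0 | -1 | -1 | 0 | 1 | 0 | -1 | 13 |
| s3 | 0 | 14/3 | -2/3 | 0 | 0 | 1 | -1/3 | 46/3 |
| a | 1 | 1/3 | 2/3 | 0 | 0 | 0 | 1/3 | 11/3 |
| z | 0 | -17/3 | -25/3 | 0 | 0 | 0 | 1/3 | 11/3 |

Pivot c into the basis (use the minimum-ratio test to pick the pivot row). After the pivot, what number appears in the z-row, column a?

25/2

Ratio test on column c — row 1: entry -1 ≤ 0; row 2: entry -1 ≤ 0; row 3: entry -2/3 ≤ 0; row 4: (11/3)/(2/3) = 11/2. Minimum is 11/2 at row 4 (a leaves); pivot element 2/3.
Divide row 4 by 2/3; eliminate column c from the other rows.
z-row update in column a: 0 − (-25/3)·(3/2) = 25/2.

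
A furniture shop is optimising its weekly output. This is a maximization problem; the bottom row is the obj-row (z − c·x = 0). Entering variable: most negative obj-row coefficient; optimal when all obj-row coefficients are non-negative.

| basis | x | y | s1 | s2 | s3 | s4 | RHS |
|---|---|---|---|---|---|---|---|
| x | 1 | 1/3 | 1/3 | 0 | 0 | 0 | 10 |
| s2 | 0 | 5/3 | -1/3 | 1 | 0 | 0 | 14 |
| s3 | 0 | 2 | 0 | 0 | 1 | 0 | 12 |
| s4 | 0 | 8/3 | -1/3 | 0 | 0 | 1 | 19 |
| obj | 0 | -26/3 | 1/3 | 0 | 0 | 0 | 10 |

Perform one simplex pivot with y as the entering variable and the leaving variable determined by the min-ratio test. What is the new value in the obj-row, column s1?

1/3

Ratio test on column y — row 1: 10/(1/3) = 30; row 2: 14/(5/3) = 42/5; row 3: 12/2 = 6; row 4: 19/(8/3) = 57/8. Minimum is 6 at row 3 (s3 leaves); pivot element 2.
Divide row 3 by 2; eliminate column y from the other rows.
obj-row update in column s1: 1/3 − (-26/3)·0 = 1/3.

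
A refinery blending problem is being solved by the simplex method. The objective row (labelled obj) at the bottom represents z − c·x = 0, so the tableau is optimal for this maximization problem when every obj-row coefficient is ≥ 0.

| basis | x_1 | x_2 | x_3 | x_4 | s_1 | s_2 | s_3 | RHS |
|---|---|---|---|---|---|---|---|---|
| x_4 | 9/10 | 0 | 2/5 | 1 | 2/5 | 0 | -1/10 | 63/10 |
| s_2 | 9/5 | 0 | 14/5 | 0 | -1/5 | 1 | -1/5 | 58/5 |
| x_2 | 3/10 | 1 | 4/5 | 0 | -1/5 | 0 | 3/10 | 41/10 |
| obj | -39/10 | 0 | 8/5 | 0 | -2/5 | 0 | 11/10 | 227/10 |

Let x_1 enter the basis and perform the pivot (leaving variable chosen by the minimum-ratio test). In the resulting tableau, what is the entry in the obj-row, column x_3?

23/3

Ratio test on column x_1 — row 1: (63/10)/(9/10) = 7; row 2: (58/5)/(9/5) = 58/9; row 3: (41/10)/(3/10) = 41/3. Minimum is 58/9 at row 2 (s_2 leaves); pivot element 9/5.
Divide row 2 by 9/5; eliminate column x_1 from the other rows.
obj-row update in column x_3: 8/5 − (-39/10)·(14/9) = 23/3.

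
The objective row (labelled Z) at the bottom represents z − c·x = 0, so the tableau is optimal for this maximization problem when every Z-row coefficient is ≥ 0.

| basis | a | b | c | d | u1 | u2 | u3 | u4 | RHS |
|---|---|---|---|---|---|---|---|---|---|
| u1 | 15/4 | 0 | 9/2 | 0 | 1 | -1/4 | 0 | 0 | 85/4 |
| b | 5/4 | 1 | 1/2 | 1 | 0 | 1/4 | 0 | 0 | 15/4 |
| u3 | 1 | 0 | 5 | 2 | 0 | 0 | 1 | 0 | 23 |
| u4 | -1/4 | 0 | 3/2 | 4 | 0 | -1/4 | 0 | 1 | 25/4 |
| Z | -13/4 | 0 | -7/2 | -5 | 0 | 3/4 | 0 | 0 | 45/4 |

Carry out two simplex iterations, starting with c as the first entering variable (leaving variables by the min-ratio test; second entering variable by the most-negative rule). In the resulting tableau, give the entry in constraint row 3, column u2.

Ratio test on column c — row 1: (85/4)/(9/2) = 85/18; row 2: (15/4)/(1/2) = 15/2; row 3: 23/5 = 23/5; row 4: (25/4)/(3/2) = 25/6. Minimum is 25/6 at row 4 (u4 leaves); pivot element 3/2.
Divide row 4 by 3/2; eliminate column c from the other rows.
Second iteration: most negative Z-row entry is -23/6 in column a, so a enters.
Ratio test on column a — row 1: (5/2)/(9/2) = 5/9; row 2: (5/3)/(4/3) = 5/4; row 3: (13/6)/(11/6) = 13/11; row 4: entry -1/6 ≤ 0. Minimum is 5/9 at row 1 (u1 leaves); pivot element 9/2.
Divide row 1 by 9/2; eliminate column a from the other rows.
After both pivots, the entry at constraint row 3, column u2 is 17/27.

17/27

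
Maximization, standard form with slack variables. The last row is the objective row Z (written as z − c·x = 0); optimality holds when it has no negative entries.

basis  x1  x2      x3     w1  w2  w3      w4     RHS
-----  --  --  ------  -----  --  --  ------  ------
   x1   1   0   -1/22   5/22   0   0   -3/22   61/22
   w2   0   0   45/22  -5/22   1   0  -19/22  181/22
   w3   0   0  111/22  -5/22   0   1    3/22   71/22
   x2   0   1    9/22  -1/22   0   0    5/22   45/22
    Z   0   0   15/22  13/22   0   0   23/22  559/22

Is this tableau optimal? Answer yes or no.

Every Z-row coefficient is ≥ 0, so the tableau is optimal.

yes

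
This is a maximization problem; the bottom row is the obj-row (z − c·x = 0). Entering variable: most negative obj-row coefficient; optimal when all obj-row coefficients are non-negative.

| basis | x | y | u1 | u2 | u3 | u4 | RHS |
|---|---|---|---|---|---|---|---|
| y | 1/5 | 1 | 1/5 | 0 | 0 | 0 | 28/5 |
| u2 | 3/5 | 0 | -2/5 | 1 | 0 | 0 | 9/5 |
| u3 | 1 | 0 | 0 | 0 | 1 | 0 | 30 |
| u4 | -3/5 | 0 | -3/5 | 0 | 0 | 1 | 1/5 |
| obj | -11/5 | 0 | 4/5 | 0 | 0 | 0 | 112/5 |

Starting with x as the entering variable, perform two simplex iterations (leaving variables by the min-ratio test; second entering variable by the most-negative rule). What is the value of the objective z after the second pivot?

39

Ratio test on column x — row 1: (28/5)/(1/5) = 28; row 2: (9/5)/(3/5) = 3; row 3: 30/1 = 30; row 4: entry -3/5 ≤ 0. Minimum is 3 at row 2 (u2 leaves); pivot element 3/5.
Pivot on row 2; the obj-row RHS becomes 112/5 − (-11/5)·3 = 29.
Next entering variable (most negative obj-row entry -2/3): u1.
Ratio test on column u1 — row 1: 5/(1/3) = 15; row 2: entry -2/3 ≤ 0; row 3: 27/(2/3) = 81/2; row 4: entry -1 ≤ 0. Minimum is 15 at row 1 (y leaves); pivot element 1/3.
After the second pivot the obj-row RHS is 29 − (-2/3)·15 = 39.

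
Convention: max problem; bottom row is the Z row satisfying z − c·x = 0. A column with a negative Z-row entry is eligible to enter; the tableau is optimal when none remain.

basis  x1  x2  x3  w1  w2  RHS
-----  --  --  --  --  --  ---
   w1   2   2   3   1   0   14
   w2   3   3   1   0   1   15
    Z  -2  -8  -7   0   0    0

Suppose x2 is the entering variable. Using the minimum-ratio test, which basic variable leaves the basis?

w2

Column x2 entries and ratios — w1: 14/2 = 7; w2: 15/3 = 5.
Smallest ratio is 5 in the row of w2, so w2 leaves.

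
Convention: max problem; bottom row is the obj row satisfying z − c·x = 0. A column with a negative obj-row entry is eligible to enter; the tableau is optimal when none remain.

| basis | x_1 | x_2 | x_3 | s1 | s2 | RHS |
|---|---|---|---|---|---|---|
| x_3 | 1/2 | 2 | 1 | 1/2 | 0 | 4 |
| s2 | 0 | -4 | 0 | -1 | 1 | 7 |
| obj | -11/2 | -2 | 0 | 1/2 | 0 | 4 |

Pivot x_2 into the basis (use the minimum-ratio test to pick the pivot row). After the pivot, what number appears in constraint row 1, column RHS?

2

Ratio test on column x_2 — row 1: 4/2 = 2; row 2: entry -4 ≤ 0. Minimum is 2 at row 1 (x_3 leaves); pivot element 2.
Divide row 1 by 2; eliminate column x_2 from the other rows.
In the new row 1, the RHS entry is the old entry divided by the pivot: 4/2 = 2.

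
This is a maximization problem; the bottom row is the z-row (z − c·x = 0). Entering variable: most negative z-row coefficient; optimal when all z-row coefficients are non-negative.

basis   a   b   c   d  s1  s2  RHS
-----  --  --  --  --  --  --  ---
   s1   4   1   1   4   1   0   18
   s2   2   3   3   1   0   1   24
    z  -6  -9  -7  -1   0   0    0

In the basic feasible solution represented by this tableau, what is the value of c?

c is not in the basis, so in the current basic feasible solution c = 0.

0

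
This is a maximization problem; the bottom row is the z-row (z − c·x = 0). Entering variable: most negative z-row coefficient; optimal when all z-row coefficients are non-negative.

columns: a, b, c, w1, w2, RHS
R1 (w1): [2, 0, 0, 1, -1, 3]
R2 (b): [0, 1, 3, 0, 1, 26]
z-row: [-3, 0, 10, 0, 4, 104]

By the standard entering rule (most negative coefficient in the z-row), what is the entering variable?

Negative z-row entries: a: -3.
The most negative is -3 in column a, so a enters.

a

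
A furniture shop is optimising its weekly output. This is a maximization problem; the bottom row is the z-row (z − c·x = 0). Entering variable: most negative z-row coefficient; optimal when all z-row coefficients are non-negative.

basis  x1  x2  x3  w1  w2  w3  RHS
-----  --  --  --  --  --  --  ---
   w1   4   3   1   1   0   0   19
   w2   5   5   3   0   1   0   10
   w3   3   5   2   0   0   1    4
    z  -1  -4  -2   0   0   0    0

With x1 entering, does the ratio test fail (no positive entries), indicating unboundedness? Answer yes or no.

no

Column x1 has positive entries in row(s) 1, 2, 3, so the ratio test bounds it — not unbounded.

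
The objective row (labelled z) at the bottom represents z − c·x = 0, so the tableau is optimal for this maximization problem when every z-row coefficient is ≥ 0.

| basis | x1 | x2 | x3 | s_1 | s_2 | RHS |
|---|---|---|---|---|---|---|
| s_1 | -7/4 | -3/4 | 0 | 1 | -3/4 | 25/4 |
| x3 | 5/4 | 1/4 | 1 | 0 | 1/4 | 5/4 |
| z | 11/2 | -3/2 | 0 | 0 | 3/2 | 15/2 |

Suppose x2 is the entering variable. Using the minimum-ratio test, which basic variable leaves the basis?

x3

Column x2 entries and ratios — s_1: -3/4 ≤ 0, skip; x3: (5/4)/(1/4) = 5.
Smallest ratio is 5 in the row of x3, so x3 leaves.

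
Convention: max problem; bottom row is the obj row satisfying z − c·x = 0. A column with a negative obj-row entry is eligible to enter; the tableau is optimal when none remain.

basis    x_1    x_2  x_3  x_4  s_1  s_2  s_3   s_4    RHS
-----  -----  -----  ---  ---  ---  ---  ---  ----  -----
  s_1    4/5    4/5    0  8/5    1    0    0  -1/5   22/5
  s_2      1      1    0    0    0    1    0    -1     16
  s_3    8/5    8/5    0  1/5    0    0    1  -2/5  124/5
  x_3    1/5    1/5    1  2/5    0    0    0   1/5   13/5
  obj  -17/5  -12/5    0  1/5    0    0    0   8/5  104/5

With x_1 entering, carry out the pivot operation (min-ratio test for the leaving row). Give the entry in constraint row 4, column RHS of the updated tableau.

3/2

Ratio test on column x_1 — row 1: (22/5)/(4/5) = 11/2; row 2: 16/1 = 16; row 3: (124/5)/(8/5) = 31/2; row 4: (13/5)/(1/5) = 13. Minimum is 11/2 at row 1 (s_1 leaves); pivot element 4/5.
Divide row 1 by 4/5; eliminate column x_1 from the other rows.
Row 4 update in column RHS: 13/5 − (1/5)·(11/2) = 3/2.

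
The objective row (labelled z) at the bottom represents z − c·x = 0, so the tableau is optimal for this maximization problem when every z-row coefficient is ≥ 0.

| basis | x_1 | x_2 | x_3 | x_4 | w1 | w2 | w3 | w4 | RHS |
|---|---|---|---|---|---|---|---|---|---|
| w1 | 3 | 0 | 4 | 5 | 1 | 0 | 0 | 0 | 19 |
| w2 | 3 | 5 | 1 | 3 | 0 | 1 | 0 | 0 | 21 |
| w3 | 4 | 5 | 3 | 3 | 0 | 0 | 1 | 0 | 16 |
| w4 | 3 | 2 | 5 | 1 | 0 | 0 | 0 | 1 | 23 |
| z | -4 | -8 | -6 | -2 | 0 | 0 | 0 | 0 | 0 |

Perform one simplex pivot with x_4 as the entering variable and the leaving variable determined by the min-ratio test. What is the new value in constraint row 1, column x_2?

Ratio test on column x_4 — row 1: 19/5 = 19/5; row 2: 21/3 = 7; row 3: 16/3 = 16/3; row 4: 23/1 = 23. Minimum is 19/5 at row 1 (w1 leaves); pivot element 5.
Divide row 1 by 5; eliminate column x_4 from the other rows.
In the new row 1, the x_2 entry is the old entry divided by the pivot: 0/5 = 0.

0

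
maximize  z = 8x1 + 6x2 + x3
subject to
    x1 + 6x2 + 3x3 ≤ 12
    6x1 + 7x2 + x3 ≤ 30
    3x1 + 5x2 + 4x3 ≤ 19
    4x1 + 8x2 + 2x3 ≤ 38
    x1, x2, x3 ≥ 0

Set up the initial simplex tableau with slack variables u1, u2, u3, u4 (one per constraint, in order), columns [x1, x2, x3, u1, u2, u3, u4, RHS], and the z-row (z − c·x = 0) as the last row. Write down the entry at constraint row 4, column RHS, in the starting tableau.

The RHS of constraint 4 is b_4 = 38.

38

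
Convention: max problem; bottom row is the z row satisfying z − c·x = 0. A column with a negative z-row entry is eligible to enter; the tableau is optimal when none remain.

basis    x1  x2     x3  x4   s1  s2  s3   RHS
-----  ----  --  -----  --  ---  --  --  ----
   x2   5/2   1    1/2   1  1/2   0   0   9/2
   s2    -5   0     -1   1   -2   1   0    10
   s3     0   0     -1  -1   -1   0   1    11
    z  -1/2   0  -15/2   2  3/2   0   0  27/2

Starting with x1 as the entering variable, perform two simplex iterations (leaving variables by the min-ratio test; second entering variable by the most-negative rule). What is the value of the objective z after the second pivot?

Ratio test on column x1 — row 1: (9/2)/(5/2) = 9/5; row 2: entry -5 ≤ 0; row 3: entry 0 ≤ 0. Minimum is 9/5 at row 1 (x2 leaves); pivot element 5/2.
Pivot on row 1; the z-row RHS becomes 27/2 − (-1/2)·(9/5) = 72/5.
Next entering variable (most negative z-row entry -37/5): x3.
Ratio test on column x3 — row 1: (9/5)/(1/5) = 9; row 2: entry 0 ≤ 0; row 3: entry -1 ≤ 0. Minimum is 9 at row 1 (x1 leaves); pivot element 1/5.
After the second pivot the z-row RHS is 72/5 − (-37/5)·9 = 81.

81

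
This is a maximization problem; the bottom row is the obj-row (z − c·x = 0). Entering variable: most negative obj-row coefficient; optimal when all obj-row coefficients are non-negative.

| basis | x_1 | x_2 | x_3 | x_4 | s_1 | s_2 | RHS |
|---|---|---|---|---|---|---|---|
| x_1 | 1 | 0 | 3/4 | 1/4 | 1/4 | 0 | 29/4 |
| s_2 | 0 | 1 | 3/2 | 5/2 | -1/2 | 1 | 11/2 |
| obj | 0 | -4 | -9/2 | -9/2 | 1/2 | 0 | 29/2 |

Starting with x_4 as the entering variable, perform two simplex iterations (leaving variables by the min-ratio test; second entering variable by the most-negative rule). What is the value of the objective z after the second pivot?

Ratio test on column x_4 — row 1: (29/4)/(1/4) = 29; row 2: (11/2)/(5/2) = 11/5. Minimum is 11/5 at row 2 (s_2 leaves); pivot element 5/2.
Pivot on row 2; the obj-row RHS becomes 29/2 − (-9/2)·(11/5) = 122/5.
Next entering variable (most negative obj-row entry -11/5): x_2.
Ratio test on column x_2 — row 1: entry -1/10 ≤ 0; row 2: (11/5)/(2/5) = 11/2. Minimum is 11/2 at row 2 (x_4 leaves); pivot element 2/5.
After the second pivot the obj-row RHS is 122/5 − (-11/5)·(11/2) = 73/2.

73/2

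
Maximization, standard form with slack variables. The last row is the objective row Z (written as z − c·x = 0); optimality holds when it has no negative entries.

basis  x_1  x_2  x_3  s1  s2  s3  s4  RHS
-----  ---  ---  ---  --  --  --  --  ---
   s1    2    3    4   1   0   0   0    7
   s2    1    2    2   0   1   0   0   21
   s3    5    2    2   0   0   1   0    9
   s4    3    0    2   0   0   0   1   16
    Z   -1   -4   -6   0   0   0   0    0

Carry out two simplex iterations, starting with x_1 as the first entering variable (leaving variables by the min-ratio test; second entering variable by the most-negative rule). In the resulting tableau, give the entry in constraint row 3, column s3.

Ratio test on column x_1 — row 1: 7/2 = 7/2; row 2: 21/1 = 21; row 3: 9/5 = 9/5; row 4: 16/3 = 16/3. Minimum is 9/5 at row 3 (s3 leaves); pivot element 5.
Divide row 3 by 5; eliminate column x_1 from the other rows.
Second iteration: most negative Z-row entry is -28/5 in column x_3, so x_3 enters.
Ratio test on column x_3 — row 1: (17/5)/(16/5) = 17/16; row 2: (96/5)/(8/5) = 12; row 3: (9/5)/(2/5) = 9/2; row 4: (53/5)/(4/5) = 53/4. Minimum is 17/16 at row 1 (s1 leaves); pivot element 16/5.
Divide row 1 by 16/5; eliminate column x_3 from the other rows.
After both pivots, the entry at constraint row 3, column s3 is 1/4.

1/4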